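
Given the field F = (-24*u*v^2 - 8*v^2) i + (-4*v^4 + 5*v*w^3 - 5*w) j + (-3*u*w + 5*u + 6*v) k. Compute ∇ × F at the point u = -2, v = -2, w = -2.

(131, -11, 160)

(∇×F)₁ = ∂F₃/∂v − ∂F₂/∂w = -15*v*w^2 + 11
(∇×F)₂ = ∂F₁/∂w − ∂F₃/∂u = 3*w - 5
(∇×F)₃ = ∂F₂/∂u − ∂F₁/∂v = 48*u*v + 16*v
∇×F = (-15*v*w^2 + 11, 3*w - 5, 48*u*v + 16*v)
At (-2, -2, -2): (131, -11, 160).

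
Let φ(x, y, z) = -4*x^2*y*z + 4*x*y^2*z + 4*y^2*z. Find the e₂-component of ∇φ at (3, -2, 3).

(∇φ)_2 = ∂φ/∂y = -4*x^2*z + 8*x*y*z + 8*y*z
At (3, -2, 3): -300.

-300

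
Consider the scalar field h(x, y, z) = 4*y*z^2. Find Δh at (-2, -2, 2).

-16

∂²h/∂x² = 0
∂²h/∂y² = 0
∂²h/∂z² = 8*y
∇²h = 8*y
At (-2, -2, 2): -16.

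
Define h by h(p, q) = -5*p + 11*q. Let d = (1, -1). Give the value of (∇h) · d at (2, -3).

-16

∂h/∂p = -5
∂h/∂q = 11
∇h at (2, -3) = (-5, 11)
∇h · d = (-5)(1) + (11)(-1) = -16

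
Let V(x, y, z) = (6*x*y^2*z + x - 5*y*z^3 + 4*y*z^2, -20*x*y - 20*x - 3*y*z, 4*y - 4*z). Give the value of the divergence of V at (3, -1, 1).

-60

∂V₁/∂x = 6*y^2*z + 1
∂V₂/∂y = -20*x - 3*z
∂V₃/∂z = -4
∇·V = -20*x + 6*y^2*z - 3*z - 3
At (3, -1, 1): -60.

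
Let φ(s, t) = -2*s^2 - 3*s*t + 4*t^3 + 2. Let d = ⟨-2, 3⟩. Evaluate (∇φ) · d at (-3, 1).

∂φ/∂s = -4*s - 3*t
∂φ/∂t = -3*s + 12*t^2
∇φ at (-3, 1) = (9, 21)
∇φ · d = (9)(-2) + (21)(3) = 45

45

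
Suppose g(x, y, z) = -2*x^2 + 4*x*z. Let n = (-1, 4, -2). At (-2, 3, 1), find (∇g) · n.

∂g/∂x = -4*x + 4*z
∂g/∂y = 0
∂g/∂z = 4*x
∇g at (-2, 3, 1) = (12, 0, -8)
∇g · n = (12)(-1) + (0)(4) + (-8)(-2) = 4

4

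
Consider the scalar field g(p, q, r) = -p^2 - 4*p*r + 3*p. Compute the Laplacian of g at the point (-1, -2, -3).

∂²g/∂p² = -2
∂²g/∂q² = 0
∂²g/∂r² = 0
∇²g = -2
At (-1, -2, -3): -2.

-2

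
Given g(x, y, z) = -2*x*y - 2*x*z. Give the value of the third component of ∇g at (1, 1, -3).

-2

(∇g)_3 = ∂g/∂z = -2*x
At (1, 1, -3): -2.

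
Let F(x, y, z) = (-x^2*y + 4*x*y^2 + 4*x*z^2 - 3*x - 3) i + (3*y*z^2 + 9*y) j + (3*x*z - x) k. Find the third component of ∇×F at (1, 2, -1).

(∇×F)_3 = ∂F₂/∂x − ∂F₁/∂y
= 0 − (-x^2 + 8*x*y)
= x^2 - 8*x*y
At (1, 2, -1): -15.

-15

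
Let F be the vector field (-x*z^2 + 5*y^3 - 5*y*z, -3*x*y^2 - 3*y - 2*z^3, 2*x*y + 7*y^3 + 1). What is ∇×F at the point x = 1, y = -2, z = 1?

(92, 12, -67)

(∇×F)₁ = ∂F₃/∂y − ∂F₂/∂z = 2*x + 21*y^2 + 6*z^2
(∇×F)₂ = ∂F₁/∂z − ∂F₃/∂x = -2*x*z - 7*y
(∇×F)₃ = ∂F₂/∂x − ∂F₁/∂y = -18*y^2 + 5*z
∇×F = (2*x + 21*y^2 + 6*z^2, -2*x*z - 7*y, -18*y^2 + 5*z)
At (1, -2, 1): (92, 12, -67).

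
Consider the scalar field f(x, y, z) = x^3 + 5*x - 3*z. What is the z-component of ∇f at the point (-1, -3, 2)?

(∇f)_3 = ∂f/∂z = -3
At (-1, -3, 2): -3.

-3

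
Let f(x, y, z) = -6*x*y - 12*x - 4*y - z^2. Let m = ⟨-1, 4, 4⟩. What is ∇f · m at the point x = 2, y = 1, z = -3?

∂f/∂x = -6*y - 12
∂f/∂y = -6*x - 4
∂f/∂z = -2*z
∇f at (2, 1, -3) = (-18, -16, 6)
∇f · m = (-18)(-1) + (-16)(4) + (6)(4) = -22

-22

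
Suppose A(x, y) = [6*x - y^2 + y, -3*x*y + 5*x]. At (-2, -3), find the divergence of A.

12

∂A₁/∂x = 6
∂A₂/∂y = -3*x
∇·A = -3*x + 6
At (-2, -3): 12.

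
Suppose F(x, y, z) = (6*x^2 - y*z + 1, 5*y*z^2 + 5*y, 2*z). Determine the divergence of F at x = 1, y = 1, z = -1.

24

∂F₁/∂x = 12*x
∂F₂/∂y = 5*z^2 + 5
∂F₃/∂z = 2
∇·F = 12*x + 5*z^2 + 7
At (1, 1, -1): 24.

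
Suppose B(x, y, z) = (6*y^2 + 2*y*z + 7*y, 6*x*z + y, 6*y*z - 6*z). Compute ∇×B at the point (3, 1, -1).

(∇×B)₁ = ∂B₃/∂y − ∂B₂/∂z = -6*x + 6*z
(∇×B)₂ = ∂B₁/∂z − ∂B₃/∂x = 2*y
(∇×B)₃ = ∂B₂/∂x − ∂B₁/∂y = -12*y + 4*z - 7
∇×B = (-6*x + 6*z, 2*y, -12*y + 4*z - 7)
At (3, 1, -1): (-24, 2, -23).

(-24, 2, -23)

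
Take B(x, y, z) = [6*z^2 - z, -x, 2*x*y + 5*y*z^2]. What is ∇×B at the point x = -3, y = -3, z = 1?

(∇×B)₁ = ∂B₃/∂y − ∂B₂/∂z = 2*x + 5*z^2
(∇×B)₂ = ∂B₁/∂z − ∂B₃/∂x = -2*y + 12*z - 1
(∇×B)₃ = ∂B₂/∂x − ∂B₁/∂y = -1
∇×B = (2*x + 5*z^2, -2*y + 12*z - 1, -1)
At (-3, -3, 1): (-1, 17, -1).

(-1, 17, -1)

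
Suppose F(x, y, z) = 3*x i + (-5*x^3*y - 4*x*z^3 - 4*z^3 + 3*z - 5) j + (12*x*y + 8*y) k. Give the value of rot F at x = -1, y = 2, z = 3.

(-7, -24, -138)

(∇×F)₁ = ∂F₃/∂y − ∂F₂/∂z = 12*x*z^2 + 12*x + 12*z^2 + 5
(∇×F)₂ = ∂F₁/∂z − ∂F₃/∂x = -12*y
(∇×F)₃ = ∂F₂/∂x − ∂F₁/∂y = -15*x^2*y - 4*z^3
∇×F = (12*x*z^2 + 12*x + 12*z^2 + 5, -12*y, -15*x^2*y - 4*z^3)
At (-1, 2, 3): (-7, -24, -138).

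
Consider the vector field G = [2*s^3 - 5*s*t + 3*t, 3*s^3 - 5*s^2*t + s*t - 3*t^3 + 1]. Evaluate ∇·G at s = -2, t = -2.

∂G₁/∂s = 6*s^2 - 5*t
∂G₂/∂t = -5*s^2 + s - 9*t^2
∇·G = s^2 + s - 9*t^2 - 5*t
At (-2, -2): -24.

-24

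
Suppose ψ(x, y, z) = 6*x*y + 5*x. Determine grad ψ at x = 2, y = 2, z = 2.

∂ψ/∂x = 6*y + 5
∂ψ/∂y = 6*x
∂ψ/∂z = 0
∇ψ = (6*y + 5, 6*x, 0)
At (2, 2, 2): (17, 12, 0).

(17, 12, 0)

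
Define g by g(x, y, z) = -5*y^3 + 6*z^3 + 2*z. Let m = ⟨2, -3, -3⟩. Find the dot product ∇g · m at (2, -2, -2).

∂g/∂x = 0
∂g/∂y = -15*y^2
∂g/∂z = 18*z^2 + 2
∇g at (2, -2, -2) = (0, -60, 74)
∇g · m = (0)(2) + (-60)(-3) + (74)(-3) = -42

-42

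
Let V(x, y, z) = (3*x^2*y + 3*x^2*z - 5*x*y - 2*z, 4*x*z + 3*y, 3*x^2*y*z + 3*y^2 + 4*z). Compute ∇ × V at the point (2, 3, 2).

(34, -62, 6)

(∇×V)₁ = ∂V₃/∂y − ∂V₂/∂z = 3*x^2*z - 4*x + 6*y
(∇×V)₂ = ∂V₁/∂z − ∂V₃/∂x = 3*x^2 - 6*x*y*z - 2
(∇×V)₃ = ∂V₂/∂x − ∂V₁/∂y = -3*x^2 + 5*x + 4*z
∇×V = (3*x^2*z - 4*x + 6*y, 3*x^2 - 6*x*y*z - 2, -3*x^2 + 5*x + 4*z)
At (2, 3, 2): (34, -62, 6).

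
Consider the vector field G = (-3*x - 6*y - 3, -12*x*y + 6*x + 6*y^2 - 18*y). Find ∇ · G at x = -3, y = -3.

∂G₁/∂x = -3
∂G₂/∂y = -12*x + 12*y - 18
∇·G = -12*x + 12*y - 21
At (-3, -3): -21.

-21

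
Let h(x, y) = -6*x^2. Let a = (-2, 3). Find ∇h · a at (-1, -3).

∂h/∂x = -12*x
∂h/∂y = 0
∇h at (-1, -3) = (12, 0)
∇h · a = (12)(-2) + (0)(3) = -24

-24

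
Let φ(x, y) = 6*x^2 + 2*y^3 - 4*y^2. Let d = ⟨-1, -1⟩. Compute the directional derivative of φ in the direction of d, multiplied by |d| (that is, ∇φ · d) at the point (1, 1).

-10

∂φ/∂x = 12*x
∂φ/∂y = 6*y^2 - 8*y
∇φ at (1, 1) = (12, -2)
∇φ · d = (12)(-1) + (-2)(-1) = -10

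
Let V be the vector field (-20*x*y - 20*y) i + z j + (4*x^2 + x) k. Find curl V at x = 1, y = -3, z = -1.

(-1, -9, 40)

(∇×V)₁ = ∂V₃/∂y − ∂V₂/∂z = -1
(∇×V)₂ = ∂V₁/∂z − ∂V₃/∂x = -8*x - 1
(∇×V)₃ = ∂V₂/∂x − ∂V₁/∂y = 20*x + 20
∇×V = (-1, -8*x - 1, 20*x + 20)
At (1, -3, -1): (-1, -9, 40).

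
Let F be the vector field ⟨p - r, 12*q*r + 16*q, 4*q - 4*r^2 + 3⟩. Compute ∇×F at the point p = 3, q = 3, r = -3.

(-32, -1, 0)

(∇×F)₁ = ∂F₃/∂q − ∂F₂/∂r = -12*q + 4
(∇×F)₂ = ∂F₁/∂r − ∂F₃/∂p = -1
(∇×F)₃ = ∂F₂/∂p − ∂F₁/∂q = 0
∇×F = (-12*q + 4, -1, 0)
At (3, 3, -3): (-32, -1, 0).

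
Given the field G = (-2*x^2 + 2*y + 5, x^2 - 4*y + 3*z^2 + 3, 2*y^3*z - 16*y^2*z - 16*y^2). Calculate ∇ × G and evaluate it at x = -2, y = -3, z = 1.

(∇×G)₁ = ∂G₃/∂y − ∂G₂/∂z = 6*y^2*z - 32*y*z - 32*y - 6*z
(∇×G)₂ = ∂G₁/∂z − ∂G₃/∂x = 0
(∇×G)₃ = ∂G₂/∂x − ∂G₁/∂y = 2*x - 2
∇×G = (6*y^2*z - 32*y*z - 32*y - 6*z, 0, 2*x - 2)
At (-2, -3, 1): (240, 0, -6).

(240, 0, -6)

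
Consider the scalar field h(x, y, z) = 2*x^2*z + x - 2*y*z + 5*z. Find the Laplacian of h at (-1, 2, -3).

-12

∂²h/∂x² = 4*z
∂²h/∂y² = 0
∂²h/∂z² = 0
∇²h = 4*z
At (-1, 2, -3): -12.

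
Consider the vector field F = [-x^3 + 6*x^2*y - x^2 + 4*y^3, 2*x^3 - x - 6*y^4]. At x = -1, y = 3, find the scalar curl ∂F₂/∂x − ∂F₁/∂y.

-109

∂F₂/∂x = 6*x^2 - 1
∂F₁/∂y = 6*x^2 + 12*y^2
Scalar curl = -12*y^2 - 1
At (-1, 3): -109.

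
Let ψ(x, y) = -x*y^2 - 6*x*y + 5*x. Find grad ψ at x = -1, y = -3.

∂ψ/∂x = -y^2 - 6*y + 5
∂ψ/∂y = -2*x*y - 6*x
∇ψ = (-y^2 - 6*y + 5, -2*x*y - 6*x)
At (-1, -3): (14, 0).

(14, 0)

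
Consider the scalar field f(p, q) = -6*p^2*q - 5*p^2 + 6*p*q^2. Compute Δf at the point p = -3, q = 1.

∂²f/∂p² = -2*(6*q + 5)
∂²f/∂q² = 12*p
∇²f = 12*p - 12*q - 10
At (-3, 1): -58.

-58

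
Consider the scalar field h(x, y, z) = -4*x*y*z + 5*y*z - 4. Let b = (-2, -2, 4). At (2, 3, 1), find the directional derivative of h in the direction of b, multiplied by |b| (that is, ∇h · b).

∂h/∂x = -4*y*z
∂h/∂y = -4*x*z + 5*z
∂h/∂z = -4*x*y + 5*y
∇h at (2, 3, 1) = (-12, -3, -9)
∇h · b = (-12)(-2) + (-3)(-2) + (-9)(4) = -6

-6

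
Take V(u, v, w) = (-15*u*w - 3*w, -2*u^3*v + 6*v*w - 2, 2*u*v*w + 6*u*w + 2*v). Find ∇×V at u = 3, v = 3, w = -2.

(-28, -24, -162)

(∇×V)₁ = ∂V₃/∂v − ∂V₂/∂w = 2*u*w - 6*v + 2
(∇×V)₂ = ∂V₁/∂w − ∂V₃/∂u = -15*u - 2*v*w - 6*w - 3
(∇×V)₃ = ∂V₂/∂u − ∂V₁/∂v = -6*u^2*v
∇×V = (2*u*w - 6*v + 2, -15*u - 2*v*w - 6*w - 3, -6*u^2*v)
At (3, 3, -2): (-28, -24, -162).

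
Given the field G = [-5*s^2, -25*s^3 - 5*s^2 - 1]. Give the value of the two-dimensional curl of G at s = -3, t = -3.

-645

∂G₂/∂s = -75*s^2 - 10*s
∂G₁/∂t = 0
Scalar curl = -75*s^2 - 10*s
At (-3, -3): -645.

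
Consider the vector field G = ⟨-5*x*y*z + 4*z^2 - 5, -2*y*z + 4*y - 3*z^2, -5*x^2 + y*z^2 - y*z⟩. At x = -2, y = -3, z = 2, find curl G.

(∇×G)₁ = ∂G₃/∂y − ∂G₂/∂z = 2*y + z^2 + 5*z
(∇×G)₂ = ∂G₁/∂z − ∂G₃/∂x = -5*x*y + 10*x + 8*z
(∇×G)₃ = ∂G₂/∂x − ∂G₁/∂y = 5*x*z
∇×G = (2*y + z^2 + 5*z, -5*x*y + 10*x + 8*z, 5*x*z)
At (-2, -3, 2): (8, -34, -20).

(8, -34, -20)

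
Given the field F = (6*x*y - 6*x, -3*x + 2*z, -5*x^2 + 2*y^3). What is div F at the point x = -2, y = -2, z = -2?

∂F₁/∂x = 6*y - 6
∂F₂/∂y = 0
∂F₃/∂z = 0
∇·F = 6*y - 6
At (-2, -2, -2): -18.

-18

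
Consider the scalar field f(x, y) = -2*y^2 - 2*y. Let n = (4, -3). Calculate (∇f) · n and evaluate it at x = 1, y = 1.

∂f/∂x = 0
∂f/∂y = -4*y - 2
∇f at (1, 1) = (0, -6)
∇f · n = (0)(4) + (-6)(-3) = 18

18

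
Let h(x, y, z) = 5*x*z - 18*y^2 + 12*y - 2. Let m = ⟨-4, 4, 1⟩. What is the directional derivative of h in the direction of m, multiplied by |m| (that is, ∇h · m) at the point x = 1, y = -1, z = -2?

∂h/∂x = 5*z
∂h/∂y = -36*y + 12
∂h/∂z = 5*x
∇h at (1, -1, -2) = (-10, 48, 5)
∇h · m = (-10)(-4) + (48)(4) + (5)(1) = 237

237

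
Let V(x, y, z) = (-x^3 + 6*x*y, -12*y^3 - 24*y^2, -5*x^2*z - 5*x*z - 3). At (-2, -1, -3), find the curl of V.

(0, 45, 12)

(∇×V)₁ = ∂V₃/∂y − ∂V₂/∂z = 0
(∇×V)₂ = ∂V₁/∂z − ∂V₃/∂x = 10*x*z + 5*z
(∇×V)₃ = ∂V₂/∂x − ∂V₁/∂y = -6*x
∇×V = (0, 10*x*z + 5*z, -6*x)
At (-2, -1, -3): (0, 45, 12).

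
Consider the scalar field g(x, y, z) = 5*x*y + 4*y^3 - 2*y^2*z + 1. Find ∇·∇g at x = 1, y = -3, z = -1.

-68

∂²g/∂x² = 0
∂²g/∂y² = 4*(6*y - z)
∂²g/∂z² = 0
∇²g = 24*y - 4*z
At (1, -3, -1): -68.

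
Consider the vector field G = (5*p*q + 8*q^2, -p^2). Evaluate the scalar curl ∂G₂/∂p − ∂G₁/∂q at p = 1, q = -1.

9

∂G₂/∂p = -2*p
∂G₁/∂q = 5*p + 16*q
Scalar curl = -7*p - 16*q
At (1, -1): 9.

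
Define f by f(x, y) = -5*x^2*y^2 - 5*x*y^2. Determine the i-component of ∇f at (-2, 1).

(∇f)_1 = ∂f/∂x = -10*x*y^2 - 5*y^2
At (-2, 1): 15.

15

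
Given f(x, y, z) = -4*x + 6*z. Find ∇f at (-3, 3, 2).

(-4, 0, 6)

∂f/∂x = -4
∂f/∂y = 0
∂f/∂z = 6
∇f = (-4, 0, 6)
At (-3, 3, 2): (-4, 0, 6).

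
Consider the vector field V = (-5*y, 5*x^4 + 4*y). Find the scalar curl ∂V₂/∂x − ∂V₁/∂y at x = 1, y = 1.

25

∂V₂/∂x = 20*x^3
∂V₁/∂y = -5
Scalar curl = 20*x^3 + 5
At (1, 1): 25.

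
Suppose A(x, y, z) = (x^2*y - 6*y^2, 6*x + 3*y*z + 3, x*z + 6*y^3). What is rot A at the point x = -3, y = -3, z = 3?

(171, -3, -39)

(∇×A)₁ = ∂A₃/∂y − ∂A₂/∂z = 18*y^2 - 3*y
(∇×A)₂ = ∂A₁/∂z − ∂A₃/∂x = -z
(∇×A)₃ = ∂A₂/∂x − ∂A₁/∂y = -x^2 + 12*y + 6
∇×A = (18*y^2 - 3*y, -z, -x^2 + 12*y + 6)
At (-3, -3, 3): (171, -3, -39).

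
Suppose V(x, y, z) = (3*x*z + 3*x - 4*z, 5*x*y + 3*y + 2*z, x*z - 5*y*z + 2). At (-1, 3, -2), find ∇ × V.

(∇×V)₁ = ∂V₃/∂y − ∂V₂/∂z = -5*z - 2
(∇×V)₂ = ∂V₁/∂z − ∂V₃/∂x = 3*x - z - 4
(∇×V)₃ = ∂V₂/∂x − ∂V₁/∂y = 5*y
∇×V = (-5*z - 2, 3*x - z - 4, 5*y)
At (-1, 3, -2): (8, -5, 15).

(8, -5, 15)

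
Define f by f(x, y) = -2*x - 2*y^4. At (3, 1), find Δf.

-24

∂²f/∂x² = 0
∂²f/∂y² = -24*y^2
∇²f = -24*y^2
At (3, 1): -24.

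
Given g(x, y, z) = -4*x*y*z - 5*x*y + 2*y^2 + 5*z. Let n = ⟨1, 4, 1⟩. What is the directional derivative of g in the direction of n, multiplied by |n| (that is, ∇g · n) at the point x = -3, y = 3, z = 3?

242

∂g/∂x = -4*y*z - 5*y
∂g/∂y = -4*x*z - 5*x + 4*y
∂g/∂z = -4*x*y + 5
∇g at (-3, 3, 3) = (-51, 63, 41)
∇g · n = (-51)(1) + (63)(4) + (41)(1) = 242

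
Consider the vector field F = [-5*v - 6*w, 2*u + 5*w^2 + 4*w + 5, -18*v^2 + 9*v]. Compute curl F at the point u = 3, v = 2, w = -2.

(-47, -6, 7)

(∇×F)₁ = ∂F₃/∂v − ∂F₂/∂w = -36*v - 10*w + 5
(∇×F)₂ = ∂F₁/∂w − ∂F₃/∂u = -6
(∇×F)₃ = ∂F₂/∂u − ∂F₁/∂v = 7
∇×F = (-36*v - 10*w + 5, -6, 7)
At (3, 2, -2): (-47, -6, 7).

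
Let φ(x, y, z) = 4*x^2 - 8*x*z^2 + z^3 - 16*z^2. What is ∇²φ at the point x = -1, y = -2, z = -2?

∂²φ/∂x² = 8
∂²φ/∂y² = 0
∂²φ/∂z² = 2*(-8*x + 3*z - 16)
∇²φ = -16*x + 6*z - 24
At (-1, -2, -2): -20.

-20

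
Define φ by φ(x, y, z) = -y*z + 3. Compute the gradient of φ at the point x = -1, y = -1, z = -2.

(0, 2, 1)

∂φ/∂x = 0
∂φ/∂y = -z
∂φ/∂z = -y
∇φ = (0, -z, -y)
At (-1, -1, -2): (0, 2, 1).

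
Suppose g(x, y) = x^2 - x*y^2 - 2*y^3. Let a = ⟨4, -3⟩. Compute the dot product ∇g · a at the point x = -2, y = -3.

146

∂g/∂x = 2*x - y^2
∂g/∂y = -2*x*y - 6*y^2
∇g at (-2, -3) = (-13, -66)
∇g · a = (-13)(4) + (-66)(-3) = 146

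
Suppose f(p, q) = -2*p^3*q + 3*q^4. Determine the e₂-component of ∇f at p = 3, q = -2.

-150

(∇f)_2 = ∂f/∂q = -2*p^3 + 12*q^3
At (3, -2): -150.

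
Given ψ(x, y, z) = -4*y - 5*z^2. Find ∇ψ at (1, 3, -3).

(0, -4, 30)

∂ψ/∂x = 0
∂ψ/∂y = -4
∂ψ/∂z = -10*z
∇ψ = (0, -4, -10*z)
At (1, 3, -3): (0, -4, 30).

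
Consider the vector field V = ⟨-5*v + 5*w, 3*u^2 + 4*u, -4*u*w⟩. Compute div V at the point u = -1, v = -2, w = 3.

4

∂V₁/∂u = 0
∂V₂/∂v = 0
∂V₃/∂w = -4*u
∇·V = -4*u
At (-1, -2, 3): 4.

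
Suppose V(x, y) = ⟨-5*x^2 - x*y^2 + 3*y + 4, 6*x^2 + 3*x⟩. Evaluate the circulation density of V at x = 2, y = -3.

∂V₂/∂x = 12*x + 3
∂V₁/∂y = -2*x*y + 3
Scalar curl = 2*x*y + 12*x
At (2, -3): 12.

12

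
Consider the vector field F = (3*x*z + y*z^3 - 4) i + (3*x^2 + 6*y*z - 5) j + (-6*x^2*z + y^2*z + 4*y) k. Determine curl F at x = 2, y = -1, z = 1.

(8, 27, 11)

(∇×F)₁ = ∂F₃/∂y − ∂F₂/∂z = 2*y*z - 6*y + 4
(∇×F)₂ = ∂F₁/∂z − ∂F₃/∂x = 12*x*z + 3*x + 3*y*z^2
(∇×F)₃ = ∂F₂/∂x − ∂F₁/∂y = 6*x - z^3
∇×F = (2*y*z - 6*y + 4, 12*x*z + 3*x + 3*y*z^2, 6*x - z^3)
At (2, -1, 1): (8, 27, 11).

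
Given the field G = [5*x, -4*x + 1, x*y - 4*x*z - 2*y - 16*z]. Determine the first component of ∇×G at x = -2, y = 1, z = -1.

-4

(∇×G)_1 = ∂G₃/∂y − ∂G₂/∂z
= x - 2 − (0)
= x - 2
At (-2, 1, -1): -4.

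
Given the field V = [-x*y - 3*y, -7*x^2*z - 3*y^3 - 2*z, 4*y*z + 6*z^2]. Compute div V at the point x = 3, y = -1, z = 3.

24

∂V₁/∂x = -y
∂V₂/∂y = -9*y^2
∂V₃/∂z = 4*y + 12*z
∇·V = -9*y^2 + 3*y + 12*z
At (3, -1, 3): 24.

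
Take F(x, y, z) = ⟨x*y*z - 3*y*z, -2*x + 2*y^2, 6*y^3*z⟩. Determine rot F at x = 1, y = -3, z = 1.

(162, 6, 0)

(∇×F)₁ = ∂F₃/∂y − ∂F₂/∂z = 18*y^2*z
(∇×F)₂ = ∂F₁/∂z − ∂F₃/∂x = x*y - 3*y
(∇×F)₃ = ∂F₂/∂x − ∂F₁/∂y = -x*z + 3*z - 2
∇×F = (18*y^2*z, x*y - 3*y, -x*z + 3*z - 2)
At (1, -3, 1): (162, 6, 0).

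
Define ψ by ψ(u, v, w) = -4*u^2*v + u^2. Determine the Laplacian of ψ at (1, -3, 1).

∂²ψ/∂u² = 2*(-4*v + 1)
∂²ψ/∂v² = 0
∂²ψ/∂w² = 0
∇²ψ = -8*v + 2
At (1, -3, 1): 26.

26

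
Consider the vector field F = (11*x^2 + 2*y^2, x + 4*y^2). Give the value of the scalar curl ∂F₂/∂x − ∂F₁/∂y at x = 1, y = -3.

∂F₂/∂x = 1
∂F₁/∂y = 4*y
Scalar curl = -4*y + 1
At (1, -3): 13.

13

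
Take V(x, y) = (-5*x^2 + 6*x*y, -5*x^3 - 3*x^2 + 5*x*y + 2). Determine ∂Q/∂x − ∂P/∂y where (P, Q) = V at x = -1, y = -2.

-13

∂V₂/∂x = -15*x^2 - 6*x + 5*y
∂V₁/∂y = 6*x
Scalar curl = -15*x^2 - 12*x + 5*y
At (-1, -2): -13.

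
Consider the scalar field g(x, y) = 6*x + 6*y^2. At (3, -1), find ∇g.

∂g/∂x = 6
∂g/∂y = 12*y
∇g = (6, 12*y)
At (3, -1): (6, -12).

(6, -12)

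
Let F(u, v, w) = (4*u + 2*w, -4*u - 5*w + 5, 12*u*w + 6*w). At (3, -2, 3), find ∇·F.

46

∂F₁/∂u = 4
∂F₂/∂v = 0
∂F₃/∂w = 12*u + 6
∇·F = 12*u + 10
At (3, -2, 3): 46.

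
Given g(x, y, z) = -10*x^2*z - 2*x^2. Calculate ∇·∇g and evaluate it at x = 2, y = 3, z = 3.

-64

∂²g/∂x² = -4*(5*z + 1)
∂²g/∂y² = 0
∂²g/∂z² = 0
∇²g = -20*z - 4
At (2, 3, 3): -64.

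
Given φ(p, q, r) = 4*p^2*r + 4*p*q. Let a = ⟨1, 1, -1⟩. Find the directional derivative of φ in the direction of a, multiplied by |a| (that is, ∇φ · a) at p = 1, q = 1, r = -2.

∂φ/∂p = 8*p*r + 4*q
∂φ/∂q = 4*p
∂φ/∂r = 4*p^2
∇φ at (1, 1, -2) = (-12, 4, 4)
∇φ · a = (-12)(1) + (4)(1) + (4)(-1) = -12

-12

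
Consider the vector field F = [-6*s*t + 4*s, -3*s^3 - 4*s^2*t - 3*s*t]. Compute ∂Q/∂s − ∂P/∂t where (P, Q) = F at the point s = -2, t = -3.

-87

∂F₂/∂s = -9*s^2 - 8*s*t - 3*t
∂F₁/∂t = -6*s
Scalar curl = -9*s^2 - 8*s*t + 6*s - 3*t
At (-2, -3): -87.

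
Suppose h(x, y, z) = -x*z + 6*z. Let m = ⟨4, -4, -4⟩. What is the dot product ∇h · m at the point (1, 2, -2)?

-12

∂h/∂x = -z
∂h/∂y = 0
∂h/∂z = -x + 6
∇h at (1, 2, -2) = (2, 0, 5)
∇h · m = (2)(4) + (0)(-4) + (5)(-4) = -12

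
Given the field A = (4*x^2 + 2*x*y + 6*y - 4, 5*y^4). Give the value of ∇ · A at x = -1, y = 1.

14

∂A₁/∂x = 8*x + 2*y
∂A₂/∂y = 20*y^3
∇·A = 8*x + 20*y^3 + 2*y
At (-1, 1): 14.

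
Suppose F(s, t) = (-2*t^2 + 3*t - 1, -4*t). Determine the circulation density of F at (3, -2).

-11

∂F₂/∂s = 0
∂F₁/∂t = -4*t + 3
Scalar curl = 4*t - 3
At (3, -2): -11.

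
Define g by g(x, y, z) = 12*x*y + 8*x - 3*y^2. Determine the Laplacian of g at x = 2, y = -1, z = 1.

∂²g/∂x² = 0
∂²g/∂y² = -6
∂²g/∂z² = 0
∇²g = -6
At (2, -1, 1): -6.

-6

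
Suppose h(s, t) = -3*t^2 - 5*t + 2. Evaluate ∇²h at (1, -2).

-6

∂²h/∂s² = 0
∂²h/∂t² = -6
∇²h = -6
At (1, -2): -6.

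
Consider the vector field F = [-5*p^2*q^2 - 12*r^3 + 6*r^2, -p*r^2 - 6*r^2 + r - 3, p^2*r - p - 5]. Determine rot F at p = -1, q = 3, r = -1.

(-11, -49, 29)

(∇×F)₁ = ∂F₃/∂q − ∂F₂/∂r = 2*p*r + 12*r - 1
(∇×F)₂ = ∂F₁/∂r − ∂F₃/∂p = -2*p*r - 36*r^2 + 12*r + 1
(∇×F)₃ = ∂F₂/∂p − ∂F₁/∂q = 10*p^2*q - r^2
∇×F = (2*p*r + 12*r - 1, -2*p*r - 36*r^2 + 12*r + 1, 10*p^2*q - r^2)
At (-1, 3, -1): (-11, -49, 29).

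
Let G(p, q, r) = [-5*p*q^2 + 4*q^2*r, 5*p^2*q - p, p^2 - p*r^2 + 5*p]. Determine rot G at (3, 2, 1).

(∇×G)₁ = ∂G₃/∂q − ∂G₂/∂r = 0
(∇×G)₂ = ∂G₁/∂r − ∂G₃/∂p = -2*p + 4*q^2 + r^2 - 5
(∇×G)₃ = ∂G₂/∂p − ∂G₁/∂q = 20*p*q - 8*q*r - 1
∇×G = (0, -2*p + 4*q^2 + r^2 - 5, 20*p*q - 8*q*r - 1)
At (3, 2, 1): (0, 6, 103).

(0, 6, 103)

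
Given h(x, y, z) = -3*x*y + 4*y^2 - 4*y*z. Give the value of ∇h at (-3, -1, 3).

∂h/∂x = -3*y
∂h/∂y = -3*x + 8*y - 4*z
∂h/∂z = -4*y
∇h = (-3*y, -3*x + 8*y - 4*z, -4*y)
At (-3, -1, 3): (3, -11, 4).

(3, -11, 4)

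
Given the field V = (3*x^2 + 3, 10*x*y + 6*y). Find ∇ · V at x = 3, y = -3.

54

∂V₁/∂x = 6*x
∂V₂/∂y = 10*x + 6
∇·V = 16*x + 6
At (3, -3): 54.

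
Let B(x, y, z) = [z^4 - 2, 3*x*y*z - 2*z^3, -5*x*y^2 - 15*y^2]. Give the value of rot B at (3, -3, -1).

(213, 41, 9)

(∇×B)₁ = ∂B₃/∂y − ∂B₂/∂z = -13*x*y - 30*y + 6*z^2
(∇×B)₂ = ∂B₁/∂z − ∂B₃/∂x = 5*y^2 + 4*z^3
(∇×B)₃ = ∂B₂/∂x − ∂B₁/∂y = 3*y*z
∇×B = (-13*x*y - 30*y + 6*z^2, 5*y^2 + 4*z^3, 3*y*z)
At (3, -3, -1): (213, 41, 9).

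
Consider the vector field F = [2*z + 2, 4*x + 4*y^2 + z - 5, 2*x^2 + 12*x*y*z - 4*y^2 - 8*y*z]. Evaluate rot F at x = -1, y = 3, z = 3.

(-85, -102, 4)

(∇×F)₁ = ∂F₃/∂y − ∂F₂/∂z = 12*x*z - 8*y - 8*z - 1
(∇×F)₂ = ∂F₁/∂z − ∂F₃/∂x = -4*x - 12*y*z + 2
(∇×F)₃ = ∂F₂/∂x − ∂F₁/∂y = 4
∇×F = (12*x*z - 8*y - 8*z - 1, -4*x - 12*y*z + 2, 4)
At (-1, 3, 3): (-85, -102, 4).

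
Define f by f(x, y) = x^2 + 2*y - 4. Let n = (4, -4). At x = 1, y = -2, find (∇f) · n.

∂f/∂x = 2*x
∂f/∂y = 2
∇f at (1, -2) = (2, 2)
∇f · n = (2)(4) + (2)(-4) = 0

0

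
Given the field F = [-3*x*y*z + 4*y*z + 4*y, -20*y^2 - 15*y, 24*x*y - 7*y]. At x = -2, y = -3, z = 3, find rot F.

(∇×F)₁ = ∂F₃/∂y − ∂F₂/∂z = 24*x - 7
(∇×F)₂ = ∂F₁/∂z − ∂F₃/∂x = -3*x*y - 20*y
(∇×F)₃ = ∂F₂/∂x − ∂F₁/∂y = 3*x*z - 4*z - 4
∇×F = (24*x - 7, -3*x*y - 20*y, 3*x*z - 4*z - 4)
At (-2, -3, 3): (-55, 42, -34).

(-55, 42, -34)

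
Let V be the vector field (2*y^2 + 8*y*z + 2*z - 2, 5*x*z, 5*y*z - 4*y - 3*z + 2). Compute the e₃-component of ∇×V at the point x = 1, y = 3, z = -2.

(∇×V)_3 = ∂V₂/∂x − ∂V₁/∂y
= 5*z − (4*y + 8*z)
= -4*y - 3*z
At (1, 3, -2): -6.

-6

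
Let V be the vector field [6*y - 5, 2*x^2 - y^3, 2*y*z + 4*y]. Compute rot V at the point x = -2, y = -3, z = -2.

(0, 0, -14)

(∇×V)₁ = ∂V₃/∂y − ∂V₂/∂z = 2*z + 4
(∇×V)₂ = ∂V₁/∂z − ∂V₃/∂x = 0
(∇×V)₃ = ∂V₂/∂x − ∂V₁/∂y = 4*x - 6
∇×V = (2*z + 4, 0, 4*x - 6)
At (-2, -3, -2): (0, 0, -14).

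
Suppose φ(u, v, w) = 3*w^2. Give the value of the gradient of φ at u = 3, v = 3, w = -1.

∂φ/∂u = 0
∂φ/∂v = 0
∂φ/∂w = 6*w
∇φ = (0, 0, 6*w)
At (3, 3, -1): (0, 0, -6).

(0, 0, -6)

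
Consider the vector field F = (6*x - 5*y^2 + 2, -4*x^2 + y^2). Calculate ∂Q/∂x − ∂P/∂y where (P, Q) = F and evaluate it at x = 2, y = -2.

-36

∂F₂/∂x = -8*x
∂F₁/∂y = -10*y
Scalar curl = -8*x + 10*y
At (2, -2): -36.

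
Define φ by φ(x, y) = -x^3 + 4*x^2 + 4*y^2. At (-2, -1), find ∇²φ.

28

∂²φ/∂x² = 2*(-3*x + 4)
∂²φ/∂y² = 8
∇²φ = -6*x + 16
At (-2, -1): 28.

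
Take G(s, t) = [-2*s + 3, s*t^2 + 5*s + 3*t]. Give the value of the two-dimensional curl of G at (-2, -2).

∂G₂/∂s = t^2 + 5
∂G₁/∂t = 0
Scalar curl = t^2 + 5
At (-2, -2): 9.

9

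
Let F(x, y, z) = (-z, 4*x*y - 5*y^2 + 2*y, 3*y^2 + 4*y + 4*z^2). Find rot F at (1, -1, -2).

(∇×F)₁ = ∂F₃/∂y − ∂F₂/∂z = 6*y + 4
(∇×F)₂ = ∂F₁/∂z − ∂F₃/∂x = -1
(∇×F)₃ = ∂F₂/∂x − ∂F₁/∂y = 4*y
∇×F = (6*y + 4, -1, 4*y)
At (1, -1, -2): (-2, -1, -4).

(-2, -1, -4)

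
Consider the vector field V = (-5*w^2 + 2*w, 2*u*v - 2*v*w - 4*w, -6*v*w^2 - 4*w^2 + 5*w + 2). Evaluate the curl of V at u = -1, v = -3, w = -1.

(∇×V)₁ = ∂V₃/∂v − ∂V₂/∂w = 2*v - 6*w^2 + 4
(∇×V)₂ = ∂V₁/∂w − ∂V₃/∂u = -10*w + 2
(∇×V)₃ = ∂V₂/∂u − ∂V₁/∂v = 2*v
∇×V = (2*v - 6*w^2 + 4, -10*w + 2, 2*v)
At (-1, -3, -1): (-8, 12, -6).

(-8, 12, -6)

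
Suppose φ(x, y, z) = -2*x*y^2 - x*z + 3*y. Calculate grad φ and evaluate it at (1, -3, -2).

∂φ/∂x = -2*y^2 - z
∂φ/∂y = -4*x*y + 3
∂φ/∂z = -x
∇φ = (-2*y^2 - z, -4*x*y + 3, -x)
At (1, -3, -2): (-16, 15, -1).

(-16, 15, -1)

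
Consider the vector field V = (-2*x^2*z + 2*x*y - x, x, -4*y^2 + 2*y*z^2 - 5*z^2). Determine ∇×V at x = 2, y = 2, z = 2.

(-8, -8, -3)

(∇×V)₁ = ∂V₃/∂y − ∂V₂/∂z = -8*y + 2*z^2
(∇×V)₂ = ∂V₁/∂z − ∂V₃/∂x = -2*x^2
(∇×V)₃ = ∂V₂/∂x − ∂V₁/∂y = -2*x + 1
∇×V = (-8*y + 2*z^2, -2*x^2, -2*x + 1)
At (2, 2, 2): (-8, -8, -3).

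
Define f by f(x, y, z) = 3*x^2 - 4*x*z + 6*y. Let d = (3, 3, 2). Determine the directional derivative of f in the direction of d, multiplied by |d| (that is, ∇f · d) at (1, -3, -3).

∂f/∂x = 6*x - 4*z
∂f/∂y = 6
∂f/∂z = -4*x
∇f at (1, -3, -3) = (18, 6, -4)
∇f · d = (18)(3) + (6)(3) + (-4)(2) = 64

64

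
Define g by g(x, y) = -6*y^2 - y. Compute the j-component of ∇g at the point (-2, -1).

(∇g)_2 = ∂g/∂y = -12*y - 1
At (-2, -1): 11.

11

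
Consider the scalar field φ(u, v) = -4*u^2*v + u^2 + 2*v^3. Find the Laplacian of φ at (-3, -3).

∂²φ/∂u² = 2*(-4*v + 1)
∂²φ/∂v² = 12*v
∇²φ = 4*v + 2
At (-3, -3): -10.

-10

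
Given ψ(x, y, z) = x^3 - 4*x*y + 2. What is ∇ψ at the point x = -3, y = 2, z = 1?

(19, 12, 0)

∂ψ/∂x = 3*x^2 - 4*y
∂ψ/∂y = -4*x
∂ψ/∂z = 0
∇ψ = (3*x^2 - 4*y, -4*x, 0)
At (-3, 2, 1): (19, 12, 0).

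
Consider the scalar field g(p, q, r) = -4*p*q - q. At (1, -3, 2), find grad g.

∂g/∂p = -4*q
∂g/∂q = -4*p - 1
∂g/∂r = 0
∇g = (-4*q, -4*p - 1, 0)
At (1, -3, 2): (12, -5, 0).

(12, -5, 0)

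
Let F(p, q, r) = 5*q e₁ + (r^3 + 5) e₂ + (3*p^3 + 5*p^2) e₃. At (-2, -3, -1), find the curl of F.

(∇×F)₁ = ∂F₃/∂q − ∂F₂/∂r = -3*r^2
(∇×F)₂ = ∂F₁/∂r − ∂F₃/∂p = -9*p^2 - 10*p
(∇×F)₃ = ∂F₂/∂p − ∂F₁/∂q = -5
∇×F = (-3*r^2, -9*p^2 - 10*p, -5)
At (-2, -3, -1): (-3, -16, -5).

(-3, -16, -5)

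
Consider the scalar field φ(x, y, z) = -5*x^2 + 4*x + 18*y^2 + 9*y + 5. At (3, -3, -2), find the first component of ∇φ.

-26

(∇φ)_1 = ∂φ/∂x = -10*x + 4
At (3, -3, -2): -26.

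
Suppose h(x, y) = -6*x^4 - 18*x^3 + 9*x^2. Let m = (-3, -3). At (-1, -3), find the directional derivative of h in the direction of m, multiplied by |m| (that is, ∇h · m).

144

∂h/∂x = -24*x^3 - 54*x^2 + 18*x
∂h/∂y = 0
∇h at (-1, -3) = (-48, 0)
∇h · m = (-48)(-3) + (0)(-3) = 144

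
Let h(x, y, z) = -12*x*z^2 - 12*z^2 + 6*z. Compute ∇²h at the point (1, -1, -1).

-48

∂²h/∂x² = 0
∂²h/∂y² = 0
∂²h/∂z² = -24*(x + 1)
∇²h = -24*x - 24
At (1, -1, -1): -48.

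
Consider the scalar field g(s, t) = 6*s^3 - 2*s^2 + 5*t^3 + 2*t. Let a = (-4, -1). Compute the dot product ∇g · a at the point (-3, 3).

∂g/∂s = 18*s^2 - 4*s
∂g/∂t = 15*t^2 + 2
∇g at (-3, 3) = (174, 137)
∇g · a = (174)(-4) + (137)(-1) = -833

-833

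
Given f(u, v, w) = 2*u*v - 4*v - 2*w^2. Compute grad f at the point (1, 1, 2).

∂f/∂u = 2*v
∂f/∂v = 2*u - 4
∂f/∂w = -4*w
∇f = (2*v, 2*u - 4, -4*w)
At (1, 1, 2): (2, -2, -8).

(2, -2, -8)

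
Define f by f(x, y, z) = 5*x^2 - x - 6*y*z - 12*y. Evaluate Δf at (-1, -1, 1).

10

∂²f/∂x² = 10
∂²f/∂y² = 0
∂²f/∂z² = 0
∇²f = 10
At (-1, -1, 1): 10.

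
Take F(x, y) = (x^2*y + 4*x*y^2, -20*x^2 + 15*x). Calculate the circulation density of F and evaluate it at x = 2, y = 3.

-117

∂F₂/∂x = -40*x + 15
∂F₁/∂y = x^2 + 8*x*y
Scalar curl = -x^2 - 8*x*y - 40*x + 15
At (2, 3): -117.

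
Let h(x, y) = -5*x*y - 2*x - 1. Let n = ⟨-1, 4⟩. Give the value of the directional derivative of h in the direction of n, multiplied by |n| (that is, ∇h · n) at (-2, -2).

∂h/∂x = -5*y - 2
∂h/∂y = -5*x
∇h at (-2, -2) = (8, 10)
∇h · n = (8)(-1) + (10)(4) = 32

32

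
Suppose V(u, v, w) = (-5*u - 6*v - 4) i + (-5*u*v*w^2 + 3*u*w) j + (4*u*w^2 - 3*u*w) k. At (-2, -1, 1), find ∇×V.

(∇×V)₁ = ∂V₃/∂v − ∂V₂/∂w = 10*u*v*w - 3*u
(∇×V)₂ = ∂V₁/∂w − ∂V₃/∂u = -4*w^2 + 3*w
(∇×V)₃ = ∂V₂/∂u − ∂V₁/∂v = -5*v*w^2 + 3*w + 6
∇×V = (10*u*v*w - 3*u, -4*w^2 + 3*w, -5*v*w^2 + 3*w + 6)
At (-2, -1, 1): (26, -1, 14).

(26, -1, 14)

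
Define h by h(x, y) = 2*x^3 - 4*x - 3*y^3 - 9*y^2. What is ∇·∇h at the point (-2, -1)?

∂²h/∂x² = 12*x
∂²h/∂y² = -18*(y + 1)
∇²h = 12*x - 18*y - 18
At (-2, -1): -24.

-24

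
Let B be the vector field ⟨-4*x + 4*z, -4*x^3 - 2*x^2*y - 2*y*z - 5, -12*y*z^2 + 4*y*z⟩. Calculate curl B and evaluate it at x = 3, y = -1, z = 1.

(-10, 4, -96)

(∇×B)₁ = ∂B₃/∂y − ∂B₂/∂z = 2*y - 12*z^2 + 4*z
(∇×B)₂ = ∂B₁/∂z − ∂B₃/∂x = 4
(∇×B)₃ = ∂B₂/∂x − ∂B₁/∂y = -12*x^2 - 4*x*y
∇×B = (2*y - 12*z^2 + 4*z, 4, -12*x^2 - 4*x*y)
At (3, -1, 1): (-10, 4, -96).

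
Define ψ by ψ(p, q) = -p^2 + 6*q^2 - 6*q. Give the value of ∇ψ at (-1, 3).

∂ψ/∂p = -2*p
∂ψ/∂q = 12*q - 6
∇ψ = (-2*p, 12*q - 6)
At (-1, 3): (2, 30).

(2, 30)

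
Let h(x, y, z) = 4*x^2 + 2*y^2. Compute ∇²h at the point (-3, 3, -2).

∂²h/∂x² = 8
∂²h/∂y² = 4
∂²h/∂z² = 0
∇²h = 12
At (-3, 3, -2): 12.

12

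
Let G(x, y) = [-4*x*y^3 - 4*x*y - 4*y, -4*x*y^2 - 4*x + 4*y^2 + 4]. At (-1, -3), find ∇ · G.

∂G₁/∂x = -4*y^3 - 4*y
∂G₂/∂y = -8*x*y + 8*y
∇·G = -8*x*y - 4*y^3 + 4*y
At (-1, -3): 72.

72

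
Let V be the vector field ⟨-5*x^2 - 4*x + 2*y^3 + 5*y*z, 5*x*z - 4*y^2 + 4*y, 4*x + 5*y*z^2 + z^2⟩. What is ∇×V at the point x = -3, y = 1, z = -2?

(35, 1, -6)

(∇×V)₁ = ∂V₃/∂y − ∂V₂/∂z = -5*x + 5*z^2
(∇×V)₂ = ∂V₁/∂z − ∂V₃/∂x = 5*y - 4
(∇×V)₃ = ∂V₂/∂x − ∂V₁/∂y = -6*y^2
∇×V = (-5*x + 5*z^2, 5*y - 4, -6*y^2)
At (-3, 1, -2): (35, 1, -6).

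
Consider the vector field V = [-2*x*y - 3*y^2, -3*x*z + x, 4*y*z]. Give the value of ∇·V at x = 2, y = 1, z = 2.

∂V₁/∂x = -2*y
∂V₂/∂y = 0
∂V₃/∂z = 4*y
∇·V = 2*y
At (2, 1, 2): 2.

2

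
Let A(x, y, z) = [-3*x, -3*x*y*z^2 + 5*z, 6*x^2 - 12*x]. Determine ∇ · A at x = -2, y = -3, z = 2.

21

∂A₁/∂x = -3
∂A₂/∂y = -3*x*z^2
∂A₃/∂z = 0
∇·A = -3*x*z^2 - 3
At (-2, -3, 2): 21.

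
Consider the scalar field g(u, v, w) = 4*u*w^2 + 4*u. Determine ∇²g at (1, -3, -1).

8

∂²g/∂u² = 0
∂²g/∂v² = 0
∂²g/∂w² = 8*u
∇²g = 8*u
At (1, -3, -1): 8.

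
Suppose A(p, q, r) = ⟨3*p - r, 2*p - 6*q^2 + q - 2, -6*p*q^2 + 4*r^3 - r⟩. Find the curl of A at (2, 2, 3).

(-48, 23, 2)

(∇×A)₁ = ∂A₃/∂q − ∂A₂/∂r = -12*p*q
(∇×A)₂ = ∂A₁/∂r − ∂A₃/∂p = 6*q^2 - 1
(∇×A)₃ = ∂A₂/∂p − ∂A₁/∂q = 2
∇×A = (-12*p*q, 6*q^2 - 1, 2)
At (2, 2, 3): (-48, 23, 2).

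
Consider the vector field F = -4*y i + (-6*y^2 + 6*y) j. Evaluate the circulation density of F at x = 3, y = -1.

∂F₂/∂x = 0
∂F₁/∂y = -4
Scalar curl = 4
At (3, -1): 4.

4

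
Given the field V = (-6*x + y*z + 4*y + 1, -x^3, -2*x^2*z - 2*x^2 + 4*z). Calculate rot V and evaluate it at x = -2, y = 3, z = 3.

(0, -29, -19)

(∇×V)₁ = ∂V₃/∂y − ∂V₂/∂z = 0
(∇×V)₂ = ∂V₁/∂z − ∂V₃/∂x = 4*x*z + 4*x + y
(∇×V)₃ = ∂V₂/∂x − ∂V₁/∂y = -3*x^2 - z - 4
∇×V = (0, 4*x*z + 4*x + y, -3*x^2 - z - 4)
At (-2, 3, 3): (0, -29, -19).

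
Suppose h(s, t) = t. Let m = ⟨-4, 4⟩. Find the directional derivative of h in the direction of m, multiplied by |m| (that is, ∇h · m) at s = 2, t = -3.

∂h/∂s = 0
∂h/∂t = 1
∇h at (2, -3) = (0, 1)
∇h · m = (0)(-4) + (1)(4) = 4

4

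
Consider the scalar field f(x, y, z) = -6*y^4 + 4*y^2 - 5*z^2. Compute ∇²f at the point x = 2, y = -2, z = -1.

-290

∂²f/∂x² = 0
∂²f/∂y² = 8*(-9*y^2 + 1)
∂²f/∂z² = -10
∇²f = -72*y^2 - 2
At (2, -2, -1): -290.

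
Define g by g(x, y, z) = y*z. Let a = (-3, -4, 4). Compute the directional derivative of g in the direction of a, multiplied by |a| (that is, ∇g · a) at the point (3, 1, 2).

∂g/∂x = 0
∂g/∂y = z
∂g/∂z = y
∇g at (3, 1, 2) = (0, 2, 1)
∇g · a = (0)(-3) + (2)(-4) + (1)(4) = -4

-4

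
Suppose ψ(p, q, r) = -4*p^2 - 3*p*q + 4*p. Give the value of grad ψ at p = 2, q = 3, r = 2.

∂ψ/∂p = -8*p - 3*q + 4
∂ψ/∂q = -3*p
∂ψ/∂r = 0
∇ψ = (-8*p - 3*q + 4, -3*p, 0)
At (2, 3, 2): (-21, -6, 0).

(-21, -6, 0)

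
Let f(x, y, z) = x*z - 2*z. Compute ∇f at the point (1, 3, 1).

(1, 0, -1)

∂f/∂x = z
∂f/∂y = 0
∂f/∂z = x - 2
∇f = (z, 0, x - 2)
At (1, 3, 1): (1, 0, -1).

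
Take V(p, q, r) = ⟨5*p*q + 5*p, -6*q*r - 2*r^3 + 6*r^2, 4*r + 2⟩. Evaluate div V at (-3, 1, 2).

∂V₁/∂p = 5*q + 5
∂V₂/∂q = -6*r
∂V₃/∂r = 4
∇·V = 5*q - 6*r + 9
At (-3, 1, 2): 2.

2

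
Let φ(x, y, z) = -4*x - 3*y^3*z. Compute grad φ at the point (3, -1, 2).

∂φ/∂x = -4
∂φ/∂y = -9*y^2*z
∂φ/∂z = -3*y^3
∇φ = (-4, -9*y^2*z, -3*y^3)
At (3, -1, 2): (-4, -18, 3).

(-4, -18, 3)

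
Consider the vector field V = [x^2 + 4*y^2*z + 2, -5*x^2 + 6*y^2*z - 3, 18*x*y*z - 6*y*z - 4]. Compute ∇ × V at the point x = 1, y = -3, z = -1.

(-66, -18, -34)

(∇×V)₁ = ∂V₃/∂y − ∂V₂/∂z = 18*x*z - 6*y^2 - 6*z
(∇×V)₂ = ∂V₁/∂z − ∂V₃/∂x = 4*y^2 - 18*y*z
(∇×V)₃ = ∂V₂/∂x − ∂V₁/∂y = -10*x - 8*y*z
∇×V = (18*x*z - 6*y^2 - 6*z, 4*y^2 - 18*y*z, -10*x - 8*y*z)
At (1, -3, -1): (-66, -18, -34).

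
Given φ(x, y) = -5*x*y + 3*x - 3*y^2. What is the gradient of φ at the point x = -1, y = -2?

∂φ/∂x = -5*y + 3
∂φ/∂y = -5*x - 6*y
∇φ = (-5*y + 3, -5*x - 6*y)
At (-1, -2): (13, 17).

(13, 17)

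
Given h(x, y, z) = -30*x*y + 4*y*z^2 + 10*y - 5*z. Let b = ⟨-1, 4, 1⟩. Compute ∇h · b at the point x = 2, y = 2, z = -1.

-145

∂h/∂x = -30*y
∂h/∂y = -30*x + 4*z^2 + 10
∂h/∂z = 8*y*z - 5
∇h at (2, 2, -1) = (-60, -46, -21)
∇h · b = (-60)(-1) + (-46)(4) + (-21)(1) = -145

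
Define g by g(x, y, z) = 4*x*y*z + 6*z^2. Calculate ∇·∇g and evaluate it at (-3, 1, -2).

∂²g/∂x² = 0
∂²g/∂y² = 0
∂²g/∂z² = 12
∇²g = 12
At (-3, 1, -2): 12.

12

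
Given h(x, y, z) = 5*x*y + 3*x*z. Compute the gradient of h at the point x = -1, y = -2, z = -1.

∂h/∂x = 5*y + 3*z
∂h/∂y = 5*x
∂h/∂z = 3*x
∇h = (5*y + 3*z, 5*x, 3*x)
At (-1, -2, -1): (-13, -5, -3).

(-13, -5, -3)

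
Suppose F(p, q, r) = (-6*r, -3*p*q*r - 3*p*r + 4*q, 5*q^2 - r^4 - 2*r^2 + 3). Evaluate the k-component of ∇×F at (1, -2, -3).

-9

(∇×F)_3 = ∂F₂/∂p − ∂F₁/∂q
= -3*q*r - 3*r − (0)
= -3*q*r - 3*r
At (1, -2, -3): -9.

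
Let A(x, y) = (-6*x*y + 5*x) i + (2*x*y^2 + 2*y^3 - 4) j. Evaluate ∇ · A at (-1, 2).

9

∂A₁/∂x = -6*y + 5
∂A₂/∂y = 4*x*y + 6*y^2
∇·A = 4*x*y + 6*y^2 - 6*y + 5
At (-1, 2): 9.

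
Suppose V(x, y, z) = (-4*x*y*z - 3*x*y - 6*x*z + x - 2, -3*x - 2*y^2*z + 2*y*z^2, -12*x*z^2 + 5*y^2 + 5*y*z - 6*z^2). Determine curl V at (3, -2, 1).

(∇×V)₁ = ∂V₃/∂y − ∂V₂/∂z = 2*y^2 - 4*y*z + 10*y + 5*z
(∇×V)₂ = ∂V₁/∂z − ∂V₃/∂x = -4*x*y - 6*x + 12*z^2
(∇×V)₃ = ∂V₂/∂x − ∂V₁/∂y = 4*x*z + 3*x - 3
∇×V = (2*y^2 - 4*y*z + 10*y + 5*z, -4*x*y - 6*x + 12*z^2, 4*x*z + 3*x - 3)
At (3, -2, 1): (1, 18, 18).

(1, 18, 18)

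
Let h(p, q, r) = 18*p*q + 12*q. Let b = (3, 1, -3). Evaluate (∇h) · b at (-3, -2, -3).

-150

∂h/∂p = 18*q
∂h/∂q = 18*p + 12
∂h/∂r = 0
∇h at (-3, -2, -3) = (-36, -42, 0)
∇h · b = (-36)(3) + (-42)(1) + (0)(-3) = -150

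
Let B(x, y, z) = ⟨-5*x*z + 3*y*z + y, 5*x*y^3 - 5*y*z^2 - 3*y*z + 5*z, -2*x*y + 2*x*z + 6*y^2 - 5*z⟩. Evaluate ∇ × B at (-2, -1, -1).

(-6, 7, -3)

(∇×B)₁ = ∂B₃/∂y − ∂B₂/∂z = -2*x + 10*y*z + 15*y - 5
(∇×B)₂ = ∂B₁/∂z − ∂B₃/∂x = -5*x + 5*y - 2*z
(∇×B)₃ = ∂B₂/∂x − ∂B₁/∂y = 5*y^3 - 3*z - 1
∇×B = (-2*x + 10*y*z + 15*y - 5, -5*x + 5*y - 2*z, 5*y^3 - 3*z - 1)
At (-2, -1, -1): (-6, 7, -3).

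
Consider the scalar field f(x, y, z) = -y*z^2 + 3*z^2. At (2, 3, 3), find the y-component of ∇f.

(∇f)_2 = ∂f/∂y = -z^2
At (2, 3, 3): -9.

-9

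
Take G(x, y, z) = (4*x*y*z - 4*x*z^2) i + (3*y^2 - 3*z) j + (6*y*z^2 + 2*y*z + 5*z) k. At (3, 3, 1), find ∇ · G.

73

∂G₁/∂x = 4*y*z - 4*z^2
∂G₂/∂y = 6*y
∂G₃/∂z = 12*y*z + 2*y + 5
∇·G = 16*y*z + 8*y - 4*z^2 + 5
At (3, 3, 1): 73.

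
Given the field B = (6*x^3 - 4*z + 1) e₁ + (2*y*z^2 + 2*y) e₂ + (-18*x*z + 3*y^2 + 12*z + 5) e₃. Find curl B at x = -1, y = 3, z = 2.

(-6, 32, 0)

(∇×B)₁ = ∂B₃/∂y − ∂B₂/∂z = -4*y*z + 6*y
(∇×B)₂ = ∂B₁/∂z − ∂B₃/∂x = 18*z - 4
(∇×B)₃ = ∂B₂/∂x − ∂B₁/∂y = 0
∇×B = (-4*y*z + 6*y, 18*z - 4, 0)
At (-1, 3, 2): (-6, 32, 0).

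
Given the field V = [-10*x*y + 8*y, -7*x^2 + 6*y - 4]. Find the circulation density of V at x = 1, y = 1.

∂V₂/∂x = -14*x
∂V₁/∂y = -10*x + 8
Scalar curl = -4*x - 8
At (1, 1): -12.

-12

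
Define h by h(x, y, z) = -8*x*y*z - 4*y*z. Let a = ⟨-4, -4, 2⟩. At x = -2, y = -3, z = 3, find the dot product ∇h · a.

∂h/∂x = -8*y*z
∂h/∂y = -8*x*z - 4*z
∂h/∂z = -8*x*y - 4*y
∇h at (-2, -3, 3) = (72, 36, -36)
∇h · a = (72)(-4) + (36)(-4) + (-36)(2) = -504

-504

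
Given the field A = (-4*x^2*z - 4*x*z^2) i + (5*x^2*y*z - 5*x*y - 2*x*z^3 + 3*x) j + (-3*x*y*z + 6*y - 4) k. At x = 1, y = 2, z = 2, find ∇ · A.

-33

∂A₁/∂x = -8*x*z - 4*z^2
∂A₂/∂y = 5*x^2*z - 5*x
∂A₃/∂z = -3*x*y
∇·A = 5*x^2*z - 3*x*y - 8*x*z - 5*x - 4*z^2
At (1, 2, 2): -33.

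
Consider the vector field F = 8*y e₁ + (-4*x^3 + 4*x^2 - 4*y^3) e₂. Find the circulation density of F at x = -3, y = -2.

-140

∂F₂/∂x = -12*x^2 + 8*x
∂F₁/∂y = 8
Scalar curl = -12*x^2 + 8*x - 8
At (-3, -2): -140.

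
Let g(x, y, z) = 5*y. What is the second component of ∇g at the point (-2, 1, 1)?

(∇g)_2 = ∂g/∂y = 5
At (-2, 1, 1): 5.

5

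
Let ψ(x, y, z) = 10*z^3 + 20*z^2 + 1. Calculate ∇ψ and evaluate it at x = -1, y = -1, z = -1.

(0, 0, -10)

∂ψ/∂x = 0
∂ψ/∂y = 0
∂ψ/∂z = 30*z^2 + 40*z
∇ψ = (0, 0, 30*z^2 + 40*z)
At (-1, -1, -1): (0, 0, -10).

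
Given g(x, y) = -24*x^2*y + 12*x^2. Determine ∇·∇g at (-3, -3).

∂²g/∂x² = 24*(-2*y + 1)
∂²g/∂y² = 0
∇²g = -48*y + 24
At (-3, -3): 168.

168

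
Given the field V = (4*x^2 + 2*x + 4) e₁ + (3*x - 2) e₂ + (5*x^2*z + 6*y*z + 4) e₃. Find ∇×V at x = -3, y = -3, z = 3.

(18, 90, 3)

(∇×V)₁ = ∂V₃/∂y − ∂V₂/∂z = 6*z
(∇×V)₂ = ∂V₁/∂z − ∂V₃/∂x = -10*x*z
(∇×V)₃ = ∂V₂/∂x − ∂V₁/∂y = 3
∇×V = (6*z, -10*x*z, 3)
At (-3, -3, 3): (18, 90, 3).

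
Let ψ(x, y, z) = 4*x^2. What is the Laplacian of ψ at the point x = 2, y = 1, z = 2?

∂²ψ/∂x² = 8
∂²ψ/∂y² = 0
∂²ψ/∂z² = 0
∇²ψ = 8
At (2, 1, 2): 8.

8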